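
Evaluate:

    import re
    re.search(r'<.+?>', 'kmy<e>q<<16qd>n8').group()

With the lazy modifier that quantifier settles for the fewest repetitions that let the rest of the pattern succeed (the atoms after it are unaffected and can still be greedy).
`re.search` scans for the first position where the pattern succeeds.
The match spans [3:6] → '<e>'.

'<e>'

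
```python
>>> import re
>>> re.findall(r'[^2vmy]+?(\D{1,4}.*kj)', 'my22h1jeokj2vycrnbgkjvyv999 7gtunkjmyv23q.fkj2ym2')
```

['jeokj2vycrnbgkjvyv999 7gtunkjmyv23q.fkj']

A `+?`/`*?`/`{m,n}?` starts at its minimum and grows only as far as needed for what follows to match.
Because there's exactly one group, `findall` drops the full match and keeps group 1 from the one hit.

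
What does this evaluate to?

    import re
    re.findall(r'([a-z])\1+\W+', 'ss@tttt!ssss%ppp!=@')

After group 1 captures some text, `\1` only succeeds where that same text appears again.
Scanning left to right: at [0:3] match 'ss@', group 1 = 's'; at [3:8] match 'tttt!', group 1 = 't'; at [8:13] match 'ssss%', group 1 = 's'; at [13:19] match 'ppp!=@', group 1 = 'p'.
One capturing group, so `findall` returns just the captured substring from each match — 4 in all.

['s', 't', 's', 'p']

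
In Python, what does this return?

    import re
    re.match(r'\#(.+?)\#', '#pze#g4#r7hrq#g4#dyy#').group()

`match` is anchored at position 0; if the pattern doesn't fit there, it returns None.
The match spans [0:5] → '#pze#'.

'#pze#'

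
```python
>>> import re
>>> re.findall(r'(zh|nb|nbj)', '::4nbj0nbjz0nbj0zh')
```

Alternation tries branches left to right and keeps the first one that lets the overall match succeed at that position.
Scanning left to right: at [3:5] match 'nb', group 1 = 'nb'; at [7:9] match 'nb', group 1 = 'nb'; at [12:14] match 'nb', group 1 = 'nb'; at [16:18] match 'zh', group 1 = 'zh'.
One capturing group, so `findall` returns just the captured substring from each match — 4 in all.

['nb', 'nb', 'nb', 'zh']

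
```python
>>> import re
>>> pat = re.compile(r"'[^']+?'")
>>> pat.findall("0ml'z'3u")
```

["'z'"]

Matches: at [3:6] → "'z'".
No capturing groups, so `findall` returns the 1 full match string.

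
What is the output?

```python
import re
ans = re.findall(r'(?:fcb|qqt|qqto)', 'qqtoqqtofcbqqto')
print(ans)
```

['qqt', 'qqt', 'fcb', 'qqt']

Branches in `(...|...)` are attempted left-to-right; the first branch that allows the whole pattern to succeed is taken.
`findall` yields the raw match text (4 of them) because the pattern has no groups.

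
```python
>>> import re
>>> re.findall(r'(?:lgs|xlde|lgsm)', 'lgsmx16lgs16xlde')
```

['lgs', 'lgs', 'xlde']

`|` is ordered: at each position the engine commits to the first alternative that works.
Matches: at [0:3] → 'lgs'; at [7:10] → 'lgs'; at [12:16] → 'xlde'.
Since nothing is captured, `findall` lists the 3 matched substrings directly.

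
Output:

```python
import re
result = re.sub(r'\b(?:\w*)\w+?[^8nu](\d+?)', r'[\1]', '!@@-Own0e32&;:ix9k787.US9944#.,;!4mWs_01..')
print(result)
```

!@@-[2]&;:[8]7.[4]#.,;![1]..

This matches a word boundary (`\b`, zero-width); then zero or more of a word character (non-capturing group); then one or more of a word character (lazy), then any character except [8nu]; then one or more of a digit (lazy) (captured).
Matches: at [4:11] → 'Own0e32'; at [14:20] → 'ix9k78'; at [22:28] → 'US9944'; at [33:40] → '4mWs_01'.
`\1` in the replacement pulls in group 1's text for each match.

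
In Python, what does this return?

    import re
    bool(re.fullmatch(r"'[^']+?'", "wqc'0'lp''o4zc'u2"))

For `fullmatch`, every character of the input must be accounted for by the pattern.
Here there's no way to consume every character, so the call returns None, and `bool(None)` is False.

False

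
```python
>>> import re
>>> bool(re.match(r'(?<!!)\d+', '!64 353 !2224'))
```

The negative lookaround is zero-width — it rules out positions where the adjacent text would match, without consuming anything.
With `match`, the pattern is implicitly anchored at the beginning.
Here position 0 doesn't satisfy it, so the call returns None, and `bool(None)` is False.

False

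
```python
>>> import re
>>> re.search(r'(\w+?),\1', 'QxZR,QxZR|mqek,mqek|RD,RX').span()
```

A backreference is literal: `\1` must see the identical characters the first group matched.
`search` walks the string left to right and returns the first match it finds.
The match spans [0:9] → 'QxZR,QxZR'.
Captured: group 1 = 'QxZR'.

(0, 9)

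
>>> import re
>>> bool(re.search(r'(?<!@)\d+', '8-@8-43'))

True

Because the assertion is negative and zero-width, positions next to the forbidden text are skipped.
`re.search` tries every starting position until one works.
The match spans [0:1] → '8'.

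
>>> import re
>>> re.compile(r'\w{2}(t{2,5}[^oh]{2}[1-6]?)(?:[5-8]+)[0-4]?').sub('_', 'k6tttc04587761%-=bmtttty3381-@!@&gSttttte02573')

Every occurrence is swapped for '_'.

'_%-=_-@!@&_'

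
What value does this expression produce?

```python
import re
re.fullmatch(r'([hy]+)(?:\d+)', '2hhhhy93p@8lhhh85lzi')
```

None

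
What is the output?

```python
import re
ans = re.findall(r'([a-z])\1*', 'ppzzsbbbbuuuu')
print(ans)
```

['p', 'z', 's', 'b', 'u']

`\1` has to match the exact text group 1 already captured.
`findall` collects group 1 from each match (5 total).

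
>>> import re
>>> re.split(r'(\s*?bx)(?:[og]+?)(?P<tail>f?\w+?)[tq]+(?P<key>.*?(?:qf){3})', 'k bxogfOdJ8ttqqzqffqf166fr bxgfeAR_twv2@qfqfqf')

With a capturing group present, the delimiter's captured portion is kept in the result list.

['k', ' bx', 'gfOdJ8', 'zqffqf166fr bxgfeAR_twv2@qfqfqf', '']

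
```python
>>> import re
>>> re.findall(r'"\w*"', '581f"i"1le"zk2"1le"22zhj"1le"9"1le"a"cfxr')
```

Walking the string: at [4:7] → '"i"'; at [10:15] → '"zk2"'; at [18:25] → '"22zhj"'; at [28:31] → '"9"'; at [34:37] → '"a"'.
With no groups in the pattern, `findall` gives back each whole match — 5 here.

['"i"', '"zk2"', '"22zhj"', '"9"', '"a"']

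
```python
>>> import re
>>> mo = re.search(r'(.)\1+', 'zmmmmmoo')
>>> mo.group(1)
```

The match spans [1:6] → 'mmmmm'.
Captured: group 1 = 'm'.

'm'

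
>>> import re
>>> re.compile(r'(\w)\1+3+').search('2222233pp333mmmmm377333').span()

(0, 7)

After group 1 captures some text, `\1` only succeeds where that same text appears again.
`re.search` tries every starting position until one works.
The match spans [0:7] → '2222233'.
Captured: group 1 = '2'.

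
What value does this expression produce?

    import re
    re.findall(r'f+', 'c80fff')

['fff']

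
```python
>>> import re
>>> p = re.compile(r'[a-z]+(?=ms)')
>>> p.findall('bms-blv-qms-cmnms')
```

Lookahead/lookbehind check context without consuming it, so the matched span excludes the asserted characters.
`findall` yields the raw match text (3 of them) because the pattern has no groups.

['b', 'q', 'cmn']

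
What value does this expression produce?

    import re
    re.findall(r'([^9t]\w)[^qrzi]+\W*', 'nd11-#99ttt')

['nd']

Pattern: any character except [9t], then a word character (captured); then one or more of any character except [qrzi], then zero or more of a non-word character.
Matches: at [0:11] match 'nd11-#99ttt', group 1 = 'nd'.
With a single group, `findall` returns only what that group captured — 1 item.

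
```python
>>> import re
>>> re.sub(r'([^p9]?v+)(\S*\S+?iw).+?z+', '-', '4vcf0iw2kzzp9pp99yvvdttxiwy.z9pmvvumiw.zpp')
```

The pattern matches optionally any character except [p9], then one or more of a literal 'v' (captured); then zero or more of a non-whitespace character, then one or more of a non-whitespace character (lazy), then the literal 'iw' (captured); then one or more of any character (lazy), then one or more of a literal 'z'.
Matches: at [0:40] → '4vcf0iw2kzzp9pp99yvvdttxiwy.z9pmvvumiw.z'.
Each match is replaced by '-'.

'-pp'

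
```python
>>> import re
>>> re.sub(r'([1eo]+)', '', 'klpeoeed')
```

'klpd'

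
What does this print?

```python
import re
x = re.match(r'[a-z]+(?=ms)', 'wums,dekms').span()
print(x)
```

(0, 2)

Lookahead/lookbehind check context without consuming it, so the matched span excludes the asserted characters.
`match` is anchored at position 0; if the pattern doesn't fit there, it returns None.
The match spans [0:2] → 'wu'.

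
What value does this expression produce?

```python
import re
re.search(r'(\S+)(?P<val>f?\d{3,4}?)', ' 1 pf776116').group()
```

'pf776116'

Pattern: one or more of a non-whitespace character (captured); then optionally a literal 'f', then 3 to 4 of a digit (lazy) (captured as 'val').
The match spans [3:11] → 'pf776116'.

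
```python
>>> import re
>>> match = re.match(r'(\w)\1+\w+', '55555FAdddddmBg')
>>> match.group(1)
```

The backreference `\1` re-matches whatever the first group consumed, character for character.
With `match`, the pattern is implicitly anchored at the beginning.
The match spans [0:15] → '55555FAdddddmBg'.
Captured: group 1 = '5'.

'5'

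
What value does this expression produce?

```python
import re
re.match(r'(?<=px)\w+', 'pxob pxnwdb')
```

`re.match` only tries the pattern at the start of the string.
Here the pattern fails at index 0, so the call returns None.

None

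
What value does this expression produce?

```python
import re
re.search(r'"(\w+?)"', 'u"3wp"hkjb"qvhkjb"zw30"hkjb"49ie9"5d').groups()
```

('3wp',)

The match spans [1:6] → '"3wp"'.
Captured: group 1 = '3wp'.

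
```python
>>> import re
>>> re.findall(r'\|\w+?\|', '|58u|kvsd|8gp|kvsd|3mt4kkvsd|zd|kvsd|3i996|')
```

Scanning left to right: at [0:5] → '|58u|'; at [9:14] → '|8gp|'; at [18:29] → '|3mt4kkvsd|'; at [31:37] → '|kvsd|'.
No capturing groups, so `findall` returns the 4 full match strings.

['|58u|', '|8gp|', '|3mt4kkvsd|', '|kvsd|']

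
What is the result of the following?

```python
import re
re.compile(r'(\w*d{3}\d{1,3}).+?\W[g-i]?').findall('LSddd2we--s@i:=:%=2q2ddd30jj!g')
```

This matches zero or more of a word character, then exactly 3 of the literal 'd', then 1 to 3 of a digit (captured); then one or more of any character (lazy), then a non-word character, then optionally a character in [g-i].
With the lazy modifier that quantifier settles for the fewest repetitions that let the rest of the pattern succeed (the atoms after it are unaffected and can still be greedy).
Matches: at [0:9] match 'LSddd2we-', group 1 = 'LSddd2'; at [18:30] match '2q2ddd30jj!g', group 1 = '2q2ddd30'.
With a single group, `findall` returns only what that group captured — 2 items.

['LSddd2', '2q2ddd30']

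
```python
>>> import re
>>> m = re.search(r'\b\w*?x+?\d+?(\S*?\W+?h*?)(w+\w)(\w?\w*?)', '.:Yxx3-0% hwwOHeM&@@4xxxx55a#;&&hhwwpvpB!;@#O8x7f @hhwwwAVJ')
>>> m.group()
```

The pattern matches a word boundary (`\b`, zero-width); then zero or more of a word character (lazy), then one or more of the literal 'x' (lazy), then one or more of a digit (lazy); then zero or more of a non-whitespace character (lazy), then one or more of a non-word character (lazy), then zero or more of the literal 'h' (lazy) (captured); then one or more of the literal 'w', then a word character (captured); then optionally a word character, then zero or more of a word character (lazy) (captured).
With the lazy modifier that quantifier settles for the fewest repetitions that let the rest of the pattern succeed (the atoms after it are unaffected and can still be greedy).
Unlike `match`, `search` isn't anchored — it looks for the pattern anywhere in the string.
The match spans [2:15] → 'Yxx3-0% hwwOH'.
Captured: group 1 = '-0% h', group 2 = 'wwO', group 3 = 'H'.

'Yxx3-0% hwwOH'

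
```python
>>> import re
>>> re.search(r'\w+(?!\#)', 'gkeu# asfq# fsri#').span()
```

(0, 3)

The negative lookaround is zero-width — it rules out positions where the adjacent text would match, without consuming anything.
`re.search` scans for the first position where the pattern succeeds.
The match spans [0:3] → 'gke'.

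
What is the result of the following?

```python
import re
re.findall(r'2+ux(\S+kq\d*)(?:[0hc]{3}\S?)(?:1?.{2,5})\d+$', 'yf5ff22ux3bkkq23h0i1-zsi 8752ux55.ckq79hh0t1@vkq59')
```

['55.ckq79']

The pattern matches one or more of the literal '2', then the literal 'ux'; then one or more of a non-whitespace character, then the literal 'kq', then zero or more of a digit (captured); then exactly 3 of one of [0hc], then optionally a non-whitespace character (non-capturing group); then optionally the literal '1', then 2 to 5 of any character (non-capturing group); then one or more of a digit; then anchored at the end.
Matches: at [28:50] match '2ux55.ckq79hh0t1@vkq59', group 1 = '55.ckq79'.
`findall` collects group 1 from the one match (1 total).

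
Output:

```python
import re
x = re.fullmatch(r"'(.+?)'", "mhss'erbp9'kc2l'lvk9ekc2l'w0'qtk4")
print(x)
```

None

`fullmatch` succeeds only if the pattern covers the string from start to end.
Here the pattern can't cover the whole string, so the call returns None.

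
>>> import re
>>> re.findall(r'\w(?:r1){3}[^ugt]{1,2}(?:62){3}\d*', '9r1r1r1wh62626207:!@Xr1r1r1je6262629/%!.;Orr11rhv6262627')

Since nothing is captured, `findall` lists the 2 matched substrings directly.

['9r1r1r1wh62626207', 'Xr1r1r1je6262629']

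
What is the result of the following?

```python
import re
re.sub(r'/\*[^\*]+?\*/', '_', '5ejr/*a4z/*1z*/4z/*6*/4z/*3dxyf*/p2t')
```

Each match is replaced by '_'.

'5ejr/*a4z_4z_4z_p2t'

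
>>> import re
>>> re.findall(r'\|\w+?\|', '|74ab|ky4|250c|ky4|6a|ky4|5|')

Since nothing is captured, `findall` lists the 4 matched substrings directly.

['|74ab|', '|250c|', '|6a|', '|5|']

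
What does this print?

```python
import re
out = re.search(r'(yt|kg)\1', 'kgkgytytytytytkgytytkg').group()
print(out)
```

After group 1 captures some text, `\1` only succeeds where that same text appears again.
The match spans [0:4] → 'kgkg'.

kgkg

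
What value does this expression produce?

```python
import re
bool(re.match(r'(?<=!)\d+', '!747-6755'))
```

False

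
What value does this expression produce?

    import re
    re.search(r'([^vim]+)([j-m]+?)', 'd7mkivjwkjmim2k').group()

'd7m'

The pattern matches one or more of any character except [vim] (captured); then one or more of a character in [j-m] (lazy) (captured).
A non-greedy quantifier consumes as few characters as it can — just enough that the remainder of the pattern still matches from where it stops; whatever follows it matches normally.
`re.search` tries every starting position until one works.
The match spans [0:3] → 'd7m'.
Captured: group 1 = 'd7', group 2 = 'm'.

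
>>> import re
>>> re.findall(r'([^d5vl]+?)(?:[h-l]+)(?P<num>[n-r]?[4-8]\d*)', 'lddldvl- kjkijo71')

[('- ', 'o71')]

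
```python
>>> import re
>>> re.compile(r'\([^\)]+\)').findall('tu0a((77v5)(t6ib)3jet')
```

['((77v5)', '(t6ib)']

No capturing groups, so `findall` returns the 2 full match strings.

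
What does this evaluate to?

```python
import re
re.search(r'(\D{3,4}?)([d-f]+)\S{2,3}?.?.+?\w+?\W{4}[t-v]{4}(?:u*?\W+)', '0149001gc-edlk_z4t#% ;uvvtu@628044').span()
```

Pattern: 3 to 4 of a non-digit (lazy) (captured); then one or more of a character in [d-f] (captured); then 2 to 3 of a non-whitespace character (lazy), then optionally any character, then one or more of any character (lazy); then one or more of a word character (lazy); then exactly 4 of a non-word character, then exactly 4 of a character in [t-v]; then zero or more of the literal 'u' (lazy), then one or more of a non-word character (non-capturing group).
Unlike `match`, `search` isn't anchored — it looks for the pattern anywhere in the string.
The match spans [7:28] → 'gc-edlk_z4t#% ;uvvtu@'.
Captured: group 1 = 'gc-', group 2 = 'ed'.

(7, 28)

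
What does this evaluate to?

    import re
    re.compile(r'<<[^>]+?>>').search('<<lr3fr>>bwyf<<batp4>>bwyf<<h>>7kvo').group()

The match spans [0:9] → '<<lr3fr>>'.

'<<lr3fr>>'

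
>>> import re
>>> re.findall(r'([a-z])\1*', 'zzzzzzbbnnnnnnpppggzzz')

['z', 'b', 'n', 'p', 'g', 'z']

`\1` has to match the exact text group 1 already captured.
Matches: at [0:6] match 'zzzzzz', group 1 = 'z'; at [6:8] match 'bb', group 1 = 'b'; at [8:14] match 'nnnnnn', group 1 = 'n'; at [14:17] match 'ppp', group 1 = 'p'; at [17:19] match 'gg', group 1 = 'g'; ….
Because there's exactly one group, `findall` drops the full match and keeps group 1 from each hit.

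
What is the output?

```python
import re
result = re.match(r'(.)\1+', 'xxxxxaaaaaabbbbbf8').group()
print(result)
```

xxxxx

`re.match` only tries the pattern at the start of the string.
The match spans [0:5] → 'xxxxx'.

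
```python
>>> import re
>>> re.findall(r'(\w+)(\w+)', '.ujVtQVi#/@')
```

[('ujVtQV', 'i')]

Pattern: one or more of a word character (captured); then one or more of a word character (captured).
Matches: at [1:8] match 'ujVtQVi', groups = ('ujVtQV', 'i').
With 2 capturing groups, `findall` returns a 2-tuple per match.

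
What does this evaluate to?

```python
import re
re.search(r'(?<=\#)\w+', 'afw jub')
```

None

Because the assertion is zero-width, the text it checks is not consumed and won't appear in the result.
`re.search` scans for the first position where the pattern succeeds.
Here nothing in the string fits, so the call returns None.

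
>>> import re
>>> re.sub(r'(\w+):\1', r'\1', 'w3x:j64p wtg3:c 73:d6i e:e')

'w3x:j64p wtg3:c 73:d6i e'

`\1` has to match the exact text group 1 already captured.
Matches: at [23:26] → 'e:e'.
The replacement refers to a captured group, so each match is rewritten using its own captured text.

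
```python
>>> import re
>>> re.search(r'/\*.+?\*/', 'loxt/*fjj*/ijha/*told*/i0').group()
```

A `+?`/`*?`/`{m,n}?` starts at its minimum and grows only as far as needed for what follows to match.
`re.search` scans for the first position where the pattern succeeds.
The match spans [4:11] → '/*fjj*/'.

'/*fjj*/'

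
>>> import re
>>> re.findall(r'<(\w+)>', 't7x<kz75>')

['kz75']

Scanning left to right: at [3:9] match '<kz75>', group 1 = 'kz75'.
One capturing group, so `findall` returns just the captured substring from the one match — 1 in all.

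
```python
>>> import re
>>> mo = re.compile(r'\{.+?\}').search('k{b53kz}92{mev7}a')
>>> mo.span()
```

A non-greedy quantifier consumes as few characters as it can — just enough that the remainder of the pattern still matches from where it stops; whatever follows it matches normally.
The match spans [1:8] → '{b53kz}'.

(1, 8)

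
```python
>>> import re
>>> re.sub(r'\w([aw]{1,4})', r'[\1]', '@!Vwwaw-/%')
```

'@![wwaw]-/%'

Pattern: a word character; then 1 to 4 of one of [aw] (captured).
`\1` in the replacement pulls in group 1's text for each match.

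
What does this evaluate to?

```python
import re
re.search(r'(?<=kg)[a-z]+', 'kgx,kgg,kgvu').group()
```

Lookahead/lookbehind check context without consuming it, so the matched span excludes the asserted characters.
The match spans [2:3] → 'x'.

'x'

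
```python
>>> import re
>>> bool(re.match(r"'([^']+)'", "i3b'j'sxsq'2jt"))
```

False

`match` is anchored at position 0; if the pattern doesn't fit there, it returns None.
Here position 0 doesn't satisfy it, so the call returns None, and `bool(None)` is False.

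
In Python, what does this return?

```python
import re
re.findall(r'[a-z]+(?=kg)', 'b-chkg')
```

['ch']

The positive lookaround only admits positions where the adjacent text matches; those characters stay outside the span.
Scanning left to right: at [2:4] → 'ch'.
With no groups in the pattern, `findall` gives back each whole match — 1 here.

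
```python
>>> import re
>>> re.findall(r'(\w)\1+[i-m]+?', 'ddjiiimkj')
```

`\1` has to match the exact text group 1 already captured.
With a single group, `findall` returns only what that group captured — 2 items.

['d', 'i']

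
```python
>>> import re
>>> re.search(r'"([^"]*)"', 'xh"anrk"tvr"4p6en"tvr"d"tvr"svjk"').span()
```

`search` walks the string left to right and returns the first match it finds.
The match spans [2:8] → '"anrk"'.
Captured: group 1 = 'anrk'.

(2, 8)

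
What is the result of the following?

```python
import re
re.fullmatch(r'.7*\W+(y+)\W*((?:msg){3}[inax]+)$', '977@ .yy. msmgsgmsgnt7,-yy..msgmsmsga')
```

None

`re.fullmatch` is like wrapping the pattern in `^…$` (in single-line mode).
Here there's no way to consume every character, so the call returns None.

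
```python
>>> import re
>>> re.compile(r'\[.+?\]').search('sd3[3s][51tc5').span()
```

(3, 7)

Unlike `match`, `search` isn't anchored — it looks for the pattern anywhere in the string.
The match spans [3:7] → '[3s]'.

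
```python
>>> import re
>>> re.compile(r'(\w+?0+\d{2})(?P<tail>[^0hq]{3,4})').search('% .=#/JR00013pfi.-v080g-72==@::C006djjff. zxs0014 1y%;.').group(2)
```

The pattern matches one or more of a word character (lazy), then one or more of the literal '0', then exactly 2 of a digit (captured); then 3 to 4 of any character except [0hq] (captured as 'tail').
`search` walks the string left to right and returns the first match it finds.
The match spans [6:17] → 'JR00013pfi.'.
Captured: group 1 = 'JR00013', group 2 = 'pfi.'.

'pfi.'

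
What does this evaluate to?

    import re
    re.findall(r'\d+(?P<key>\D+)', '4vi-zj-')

['vi-zj-']

This matches one or more of a digit; then one or more of a non-digit (captured as 'key').
`findall` collects group 1 from the one match (1 total).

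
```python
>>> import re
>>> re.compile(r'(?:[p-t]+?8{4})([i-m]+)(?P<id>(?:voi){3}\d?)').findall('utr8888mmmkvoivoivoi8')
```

[('mmmk', 'voivoivoi8')]

Pattern: one or more of a character in [p-t] (lazy), then exactly 4 of the literal '8' (non-capturing group); then one or more of a character in [i-m] (captured); then the literal 'voi' repeated 3 times, then optionally a digit (captured as 'id').
Matches: at [1:21] match 'tr8888mmmkvoivoivoi8', groups = ('mmmk', 'voivoivoi8').
`findall` packs the 2 group values into a tuple for every match.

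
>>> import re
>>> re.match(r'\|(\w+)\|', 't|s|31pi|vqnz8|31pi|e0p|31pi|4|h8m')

None

`re.match` won't scan ahead — the pattern has to work from the very first character.
Here position 0 doesn't satisfy it, so the call returns None.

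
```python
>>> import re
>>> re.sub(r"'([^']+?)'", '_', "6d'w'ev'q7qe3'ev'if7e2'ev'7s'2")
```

'6d_ev_ev_ev_2'

`sub` substitutes '_' at each match site.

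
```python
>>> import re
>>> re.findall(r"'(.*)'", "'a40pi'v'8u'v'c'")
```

Matches: at [0:16] match "'a40pi'v'8u'v'c'", group 1 = "a40pi'v'8u'v'c".
One capturing group, so `findall` returns just the captured substring from the one match — 1 in all.

["a40pi'v'8u'v'c"]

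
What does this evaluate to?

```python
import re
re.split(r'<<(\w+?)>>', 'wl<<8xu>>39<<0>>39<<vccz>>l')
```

Matches to split on: at [2:9] → '<<8xu>>'; at [11:16] → '<<0>>'; at [18:26] → '<<vccz>>'.
Because the pattern has a capturing group, `split` also inserts each captured text between the pieces.

['wl', '8xu', '39', '0', '39', 'vccz', 'l']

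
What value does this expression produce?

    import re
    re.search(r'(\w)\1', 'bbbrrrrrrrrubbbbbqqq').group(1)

'b'

`\1` has to match the exact text group 1 already captured.
Unlike `match`, `search` isn't anchored — it looks for the pattern anywhere in the string.
The match spans [0:2] → 'bb'.
Captured: group 1 = 'b'.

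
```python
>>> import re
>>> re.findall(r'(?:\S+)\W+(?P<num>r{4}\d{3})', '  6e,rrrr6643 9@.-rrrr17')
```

['rrrr664']

Pattern: one or more of a non-whitespace character (non-capturing group); then one or more of a non-word character; then exactly 4 of the literal 'r', then exactly 3 of a digit (captured as 'num').
Because there's exactly one group, `findall` drops the full match and keeps group 1 from the one hit.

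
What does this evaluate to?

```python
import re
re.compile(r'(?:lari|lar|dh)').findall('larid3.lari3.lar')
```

['lari', 'lari', 'lar']

The regex engine tests alternatives in the order written; an earlier branch that matches wins even if a later one would match more.
No capturing groups, so `findall` returns the 3 full match strings.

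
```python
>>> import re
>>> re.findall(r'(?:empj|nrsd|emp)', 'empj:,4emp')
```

Branches in `(...|...)` are attempted left-to-right; the first branch that allows the whole pattern to succeed is taken.
Matches: at [0:4] → 'empj'; at [7:10] → 'emp'.
Since nothing is captured, `findall` lists the 2 matched substrings directly.

['empj', 'emp']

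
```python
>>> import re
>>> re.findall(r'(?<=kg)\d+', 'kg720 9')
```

The `(?=…)`/`(?<=…)` assertion just peeks at neighbouring text; it doesn't advance the match position.
Scanning left to right: at [2:5] → '720'.
`findall` yields the raw match text (1 of them) because the pattern has no groups.

['720']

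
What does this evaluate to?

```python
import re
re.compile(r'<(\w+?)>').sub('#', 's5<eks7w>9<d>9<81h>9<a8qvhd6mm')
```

Matches: at [2:9] → '<eks7w>'; at [10:13] → '<d>'; at [14:19] → '<81h>'.
Each match is replaced by '#'.

's5#9#9#9<a8qvhd6mm'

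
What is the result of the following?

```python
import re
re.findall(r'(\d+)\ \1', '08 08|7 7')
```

`\1` is not a pattern — it's the concrete string captured by group 1, re-applied verbatim.
One capturing group, so `findall` returns just the captured substring from each match — 2 in all.

['08', '7']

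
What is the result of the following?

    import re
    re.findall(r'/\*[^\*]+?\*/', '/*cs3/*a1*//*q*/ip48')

Matches: at [5:11] → '/*a1*/'; at [11:16] → '/*q*/'.
Since nothing is captured, `findall` lists the 2 matched substrings directly.

['/*a1*/', '/*q*/']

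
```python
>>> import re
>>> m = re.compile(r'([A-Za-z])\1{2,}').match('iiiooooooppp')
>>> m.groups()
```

The match spans [0:3] → 'iii'.
Captured: group 1 = 'i'.

('i',)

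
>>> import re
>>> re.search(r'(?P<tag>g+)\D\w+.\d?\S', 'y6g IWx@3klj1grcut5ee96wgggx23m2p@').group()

'g IWx@3k'

Pattern: one or more of a literal 'g' (captured as 'tag'); then a non-digit, then one or more of a word character; then any character, then optionally a digit, then a non-whitespace character.
`search` walks the string left to right and returns the first match it finds.
The match spans [2:10] → 'g IWx@3k'.
Captured: group 1 = 'g'.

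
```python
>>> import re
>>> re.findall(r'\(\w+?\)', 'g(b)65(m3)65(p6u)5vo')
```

Walking the string: at [1:4] → '(b)'; at [6:10] → '(m3)'; at [12:17] → '(p6u)'.
No capturing groups, so `findall` returns the 3 full match strings.

['(b)', '(m3)', '(p6u)']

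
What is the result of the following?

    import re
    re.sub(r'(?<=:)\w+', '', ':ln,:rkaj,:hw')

':,:,:'

The positive lookaround only admits positions where the adjacent text matches; those characters stay outside the span.
Matches: at [1:3] → 'ln'; at [5:9] → 'rkaj'; at [11:13] → 'hw'.
Every occurrence is swapped for ''.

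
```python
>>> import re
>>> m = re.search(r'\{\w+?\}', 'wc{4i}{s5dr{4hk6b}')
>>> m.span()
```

(2, 6)

`re.search` tries every starting position until one works.
The match spans [2:6] → '{4i}'.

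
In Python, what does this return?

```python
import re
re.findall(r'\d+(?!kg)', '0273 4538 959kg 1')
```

['0273', '4538', '95', '1']

`(?!…)`/`(?<!…)` only lets a position through if the neighbouring text does NOT match; no characters are consumed.
No capturing groups, so `findall` returns the 4 full match strings.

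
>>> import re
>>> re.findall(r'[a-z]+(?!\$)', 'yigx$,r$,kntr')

['yig', 'kntr']

Because the assertion is negative and zero-width, positions next to the forbidden text are skipped.
Scanning left to right: at [0:3] → 'yig'; at [9:13] → 'kntr'.
`findall` yields the raw match text (2 of them) because the pattern has no groups.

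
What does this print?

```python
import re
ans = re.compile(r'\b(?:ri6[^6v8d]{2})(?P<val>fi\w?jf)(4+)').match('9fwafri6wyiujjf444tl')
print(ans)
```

Pattern: a word boundary (`\b`, zero-width); then the literal 'ri6', then exactly 2 of any character except [6v8d] (non-capturing group); then the literal 'fi', then optionally a word character, then the literal 'jf' (captured as 'val'); then one or more of a literal '4' (captured).
`re.match` only tries the pattern at the start of the string.
Here the pattern fails at index 0, so the call returns None.

None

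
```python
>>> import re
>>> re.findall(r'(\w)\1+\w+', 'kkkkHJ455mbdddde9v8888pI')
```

['k']

After group 1 captures some text, `\1` only succeeds where that same text appears again.
Matches: at [0:24] match 'kkkkHJ455mbdddde9v8888pI', group 1 = 'k'.
With a single group, `findall` returns only what that group captured — 1 item.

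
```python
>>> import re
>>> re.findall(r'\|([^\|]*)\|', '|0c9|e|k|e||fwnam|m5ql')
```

['0c9', 'k', '']

Scanning left to right: at [0:5] match '|0c9|', group 1 = '0c9'; at [6:9] match '|k|', group 1 = 'k'; at [10:12] match '||', group 1 = ''.
`findall` collects group 1 from each match (3 total).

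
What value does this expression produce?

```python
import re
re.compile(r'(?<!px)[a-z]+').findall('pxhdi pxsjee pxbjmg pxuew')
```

Because the assertion is negative and zero-width, positions next to the forbidden text are skipped.
Scanning left to right: at [0:5] → 'pxhdi'; at [6:12] → 'pxsjee'; at [13:19] → 'pxbjmg'; at [20:25] → 'pxuew'.
Since nothing is captured, `findall` lists the 4 matched substrings directly.

['pxhdi', 'pxsjee', 'pxbjmg', 'pxuew']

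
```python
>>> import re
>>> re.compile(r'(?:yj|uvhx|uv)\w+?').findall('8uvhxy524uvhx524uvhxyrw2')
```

['uvhxy', 'uvhx5', 'uvhxy']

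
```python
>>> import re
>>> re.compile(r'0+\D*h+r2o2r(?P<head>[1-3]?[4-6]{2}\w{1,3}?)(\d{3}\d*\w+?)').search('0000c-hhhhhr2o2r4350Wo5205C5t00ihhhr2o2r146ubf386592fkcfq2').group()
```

'00ihhhr2o2r146ubf386592f'

With the lazy modifier that quantifier settles for the fewest repetitions that let the rest of the pattern succeed (the atoms after it are unaffected and can still be greedy).
The match spans [29:53] → '00ihhhr2o2r146ubf386592f'.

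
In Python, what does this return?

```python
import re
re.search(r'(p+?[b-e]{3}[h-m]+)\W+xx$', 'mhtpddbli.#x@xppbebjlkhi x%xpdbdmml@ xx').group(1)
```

This matches one or more of the literal 'p' (lazy), then exactly 3 of a character in [b-e], then one or more of a character in [h-m] (captured); then one or more of a non-word character, then the literal 'xx'; then anchored at the end.
`re.search` tries every starting position until one works.
The match spans [28:39] → 'pdbdmml@ xx'.
Captured: group 1 = 'pdbdmml'.

'pdbdmml'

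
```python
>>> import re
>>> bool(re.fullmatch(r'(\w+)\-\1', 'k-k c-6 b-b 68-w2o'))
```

`\1` is not a pattern — it's the concrete string captured by group 1, re-applied verbatim.
For `fullmatch`, every character of the input must be accounted for by the pattern.
Here the pattern can't cover the whole string, so the call returns None, and `bool(None)` is False.

False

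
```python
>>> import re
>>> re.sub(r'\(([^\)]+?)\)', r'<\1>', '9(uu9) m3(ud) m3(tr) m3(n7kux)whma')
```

'9<uu9> m3<ud> m3<tr> m3<n7kux>whma'

Matches: at [1:6] → '(uu9)'; at [9:13] → '(ud)'; at [16:20] → '(tr)'; at [23:30] → '(n7kux)'.
`\1` in the replacement pulls in group 1's text for each match.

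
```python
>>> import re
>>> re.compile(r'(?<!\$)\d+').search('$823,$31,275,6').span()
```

(2, 4)

The negative lookahead/lookbehind blocks any match where the forbidden context is present.
Unlike `match`, `search` isn't anchored — it looks for the pattern anywhere in the string.
The match spans [2:4] → '23'.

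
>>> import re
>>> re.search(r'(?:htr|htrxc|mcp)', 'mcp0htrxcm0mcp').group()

'mcp'

Unlike `match`, `search` isn't anchored — it looks for the pattern anywhere in the string.
The match spans [0:3] → 'mcp'.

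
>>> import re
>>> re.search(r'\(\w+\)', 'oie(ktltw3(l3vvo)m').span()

(10, 17)

`re.search` tries every starting position until one works.
The match spans [10:17] → '(l3vvo)'.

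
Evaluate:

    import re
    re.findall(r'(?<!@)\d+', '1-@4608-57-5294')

The negative lookaround is zero-width — it rules out positions where the adjacent text would match, without consuming anything.
No capturing groups, so `findall` returns the 4 full match strings.

['1', '608', '57', '5294']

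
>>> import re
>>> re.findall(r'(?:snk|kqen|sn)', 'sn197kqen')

`findall` yields the raw match text (2 of them) because the pattern has no groups.

['sn', 'kqen']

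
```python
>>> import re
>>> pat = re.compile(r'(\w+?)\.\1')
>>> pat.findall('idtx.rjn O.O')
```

['O']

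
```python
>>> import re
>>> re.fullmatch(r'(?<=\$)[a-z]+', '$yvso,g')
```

None

The `(?=…)`/`(?<=…)` assertion just peeks at neighbouring text; it doesn't advance the match position.
`re.fullmatch` is like wrapping the pattern in `^…$` (in single-line mode).
Here the string isn't matched end-to-end, so the call returns None.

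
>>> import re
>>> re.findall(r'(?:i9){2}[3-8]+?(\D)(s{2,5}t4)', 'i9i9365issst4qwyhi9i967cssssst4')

[('i', 'ssst4'), ('c', 'ssssst4')]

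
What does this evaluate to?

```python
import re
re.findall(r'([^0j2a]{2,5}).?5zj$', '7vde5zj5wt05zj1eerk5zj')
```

['1eerk']

`findall` collects group 1 from the one match (1 total).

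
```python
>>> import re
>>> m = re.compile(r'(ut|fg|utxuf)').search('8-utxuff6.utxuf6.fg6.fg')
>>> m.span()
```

The regex engine tests alternatives in the order written; an earlier branch that matches wins even if a later one would match more.
`re.search` tries every starting position until one works.
The match spans [2:4] → 'ut'.
Captured: group 1 = 'ut'.

(2, 4)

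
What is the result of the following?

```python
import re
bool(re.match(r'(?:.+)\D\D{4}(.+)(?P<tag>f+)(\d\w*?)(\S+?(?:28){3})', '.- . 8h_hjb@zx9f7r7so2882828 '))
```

The pattern matches one or more of any character (non-capturing group); then a non-digit, then exactly 4 of a non-digit; then one or more of any character (captured); then one or more of a literal 'f' (captured as 'tag'); then a digit, then zero or more of a word character (lazy) (captured); then one or more of a non-whitespace character (lazy), then the literal '28' repeated 3 times (captured).
`re.match` only tries the pattern at the start of the string.
Here the pattern fails at index 0, so the call returns None, and `bool(None)` is False.

False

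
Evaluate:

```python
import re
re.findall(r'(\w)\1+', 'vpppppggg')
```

`\1` has to match the exact text group 1 already captured.
With a single group, `findall` returns only what that group captured — 2 items.

['p', 'g']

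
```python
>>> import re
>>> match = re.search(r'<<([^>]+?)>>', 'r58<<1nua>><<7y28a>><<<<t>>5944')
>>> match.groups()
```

('1nua',)

Unlike `match`, `search` isn't anchored — it looks for the pattern anywhere in the string.
The match spans [3:11] → '<<1nua>>'.
Captured: group 1 = '1nua'.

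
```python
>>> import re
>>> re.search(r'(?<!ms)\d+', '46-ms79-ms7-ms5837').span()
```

Because the assertion is negative and zero-width, positions next to the forbidden text are skipped.
Unlike `match`, `search` isn't anchored — it looks for the pattern anywhere in the string.
The match spans [0:2] → '46'.

(0, 2)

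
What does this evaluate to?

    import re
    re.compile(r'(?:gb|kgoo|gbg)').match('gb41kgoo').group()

`match` is anchored at position 0; if the pattern doesn't fit there, it returns None.
The match spans [0:2] → 'gb'.

'gb'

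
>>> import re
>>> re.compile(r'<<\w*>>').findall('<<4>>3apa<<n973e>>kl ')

With no groups in the pattern, `findall` gives back each whole match — 2 here.

['<<4>>', '<<n973e>>']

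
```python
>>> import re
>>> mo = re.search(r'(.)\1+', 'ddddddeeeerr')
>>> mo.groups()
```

('d',)

The match spans [0:6] → 'dddddd'.
Captured: group 1 = 'd'.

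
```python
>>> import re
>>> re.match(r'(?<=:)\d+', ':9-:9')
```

The `(?=…)`/`(?<=…)` assertion just peeks at neighbouring text; it doesn't advance the match position.
With `match`, the pattern is implicitly anchored at the beginning.
Here the string doesn't start with a match, so the call returns None.

None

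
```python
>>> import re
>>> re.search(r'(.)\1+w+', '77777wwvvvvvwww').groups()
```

`\1` is not a pattern — it's the concrete string captured by group 1, re-applied verbatim.
`re.search` tries every starting position until one works.
The match spans [0:7] → '77777ww'.
Captured: group 1 = '7'.

('7',)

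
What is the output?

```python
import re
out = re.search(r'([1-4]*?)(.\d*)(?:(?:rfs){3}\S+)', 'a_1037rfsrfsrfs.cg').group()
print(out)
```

_1037rfsrfsrfs.cg

The match spans [1:18] → '_1037rfsrfsrfs.cg'.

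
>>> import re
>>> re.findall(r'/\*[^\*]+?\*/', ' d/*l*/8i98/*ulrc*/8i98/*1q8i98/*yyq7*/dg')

['/*l*/', '/*ulrc*/', '/*yyq7*/']

`findall` yields the raw match text (3 of them) because the pattern has no groups.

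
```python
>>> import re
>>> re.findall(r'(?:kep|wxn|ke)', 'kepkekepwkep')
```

The regex engine tests alternatives in the order written; an earlier branch that matches wins even if a later one would match more.
No capturing groups, so `findall` returns the 4 full match strings.

['kep', 'ke', 'kep', 'kep']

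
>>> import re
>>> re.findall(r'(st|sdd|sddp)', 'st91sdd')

Matches: at [0:2] match 'st', group 1 = 'st'; at [4:7] match 'sdd', group 1 = 'sdd'.
Because there's exactly one group, `findall` drops the full match and keeps group 1 from each hit.

['st', 'sdd']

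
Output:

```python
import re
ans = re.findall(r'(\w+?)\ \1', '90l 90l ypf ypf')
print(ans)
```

['90l', 'ypf']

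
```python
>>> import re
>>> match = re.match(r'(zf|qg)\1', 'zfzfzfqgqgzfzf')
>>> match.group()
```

'zfzf'

`\1` is not a pattern — it's the concrete string captured by group 1, re-applied verbatim.
`re.match` only tries the pattern at the start of the string.
The match spans [0:4] → 'zfzf'.
Captured: group 1 = 'zf'.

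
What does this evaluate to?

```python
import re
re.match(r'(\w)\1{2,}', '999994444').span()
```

(0, 5)

`\1` has to match the exact text group 1 already captured.
`re.match` won't scan ahead — the pattern has to work from the very first character.
The match spans [0:5] → '99999'.
Captured: group 1 = '9'.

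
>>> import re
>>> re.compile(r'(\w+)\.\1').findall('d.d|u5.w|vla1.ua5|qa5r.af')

['d']

The backreference `\1` re-matches whatever the first group consumed, character for character.
With a single group, `findall` returns only what that group captured — 1 item.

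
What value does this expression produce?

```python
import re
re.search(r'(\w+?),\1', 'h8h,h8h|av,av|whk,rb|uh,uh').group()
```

'h8h,h8h'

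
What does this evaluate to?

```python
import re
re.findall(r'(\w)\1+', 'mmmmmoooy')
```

`\1` has to match the exact text group 1 already captured.
Matches: at [0:5] match 'mmmmm', group 1 = 'm'; at [5:8] match 'ooo', group 1 = 'o'.
Because there's exactly one group, `findall` drops the full match and keeps group 1 from each hit.

['m', 'o']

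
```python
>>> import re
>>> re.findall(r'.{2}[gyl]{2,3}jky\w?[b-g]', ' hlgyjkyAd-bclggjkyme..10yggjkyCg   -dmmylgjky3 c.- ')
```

The pattern matches exactly 2 of any character; then 2 to 3 of one of [gyl]; then the literal 'jky', then optionally a word character, then a character in [b-g].
Walking the string: at [0:10] → ' hlgyjkyAd'; at [11:21] → 'bclggjkyme'; at [23:33] → '10yggjkyCg'.
`findall` yields the raw match text (3 of them) because the pattern has no groups.

[' hlgyjkyAd', 'bclggjkyme', '10yggjkyCg']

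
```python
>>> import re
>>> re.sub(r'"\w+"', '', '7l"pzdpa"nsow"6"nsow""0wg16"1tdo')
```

'7lnsownsow"1tdo'

Matches: at [2:9] → '"pzdpa"'; at [13:16] → '"6"'; at [21:28] → '"0wg16"'.
`sub` substitutes '' at each match site.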